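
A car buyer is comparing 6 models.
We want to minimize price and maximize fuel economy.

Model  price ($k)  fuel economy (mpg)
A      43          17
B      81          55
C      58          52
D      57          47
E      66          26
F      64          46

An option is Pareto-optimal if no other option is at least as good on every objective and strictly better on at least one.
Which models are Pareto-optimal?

A, B, C, D

A: not dominated (best price).
B: not dominated (best fuel economy).
C: not dominated.
D: not dominated.
E: dominated by C (price 58≤66, fuel economy 52≥26).
F: dominated by C (price 58≤64, fuel economy 52≥46).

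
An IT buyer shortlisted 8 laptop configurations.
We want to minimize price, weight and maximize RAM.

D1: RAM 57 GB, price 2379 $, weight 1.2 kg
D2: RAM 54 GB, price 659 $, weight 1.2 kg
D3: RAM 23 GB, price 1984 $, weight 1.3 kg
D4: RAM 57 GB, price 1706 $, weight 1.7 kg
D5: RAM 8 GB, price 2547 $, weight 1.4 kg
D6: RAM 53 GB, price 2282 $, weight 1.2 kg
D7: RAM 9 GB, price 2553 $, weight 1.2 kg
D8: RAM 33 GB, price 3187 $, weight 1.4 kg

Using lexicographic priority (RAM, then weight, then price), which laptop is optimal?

First maximize RAM: best is 57, kept {D1, D4}.
Then minimize weight: best is 1.2, kept {D1}.

D1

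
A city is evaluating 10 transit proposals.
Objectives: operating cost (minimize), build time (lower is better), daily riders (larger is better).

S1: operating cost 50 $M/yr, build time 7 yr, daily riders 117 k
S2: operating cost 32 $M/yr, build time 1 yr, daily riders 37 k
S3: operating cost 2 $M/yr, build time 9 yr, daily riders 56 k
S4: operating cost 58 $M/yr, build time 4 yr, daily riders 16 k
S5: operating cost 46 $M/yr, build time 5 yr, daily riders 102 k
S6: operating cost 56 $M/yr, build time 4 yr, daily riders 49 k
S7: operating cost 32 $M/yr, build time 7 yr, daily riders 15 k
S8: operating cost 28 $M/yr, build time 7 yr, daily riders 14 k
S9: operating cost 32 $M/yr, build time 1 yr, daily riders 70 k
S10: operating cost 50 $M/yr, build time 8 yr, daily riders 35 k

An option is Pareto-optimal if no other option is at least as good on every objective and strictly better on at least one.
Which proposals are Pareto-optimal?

S1: not dominated (best daily riders).
S2: dominated by S9 (operating cost 32≤32, build time 1≤1, daily riders 70≥37).
S3: not dominated (best operating cost).
S4: dominated by S2 (operating cost 32≤58, build time 1≤4, daily riders 37≥16).
S5: not dominated.
S6: dominated by S9 (operating cost 32≤56, build time 1≤4, daily riders 70≥49).
S7: dominated by S2 (operating cost 32≤32, build time 1≤7, daily riders 37≥15).
S8: not dominated.
S9: not dominated.
S10: dominated by S1 (operating cost 50≤50, build time 7≤8, daily riders 117≥35).

S1, S3, S5, S8, S9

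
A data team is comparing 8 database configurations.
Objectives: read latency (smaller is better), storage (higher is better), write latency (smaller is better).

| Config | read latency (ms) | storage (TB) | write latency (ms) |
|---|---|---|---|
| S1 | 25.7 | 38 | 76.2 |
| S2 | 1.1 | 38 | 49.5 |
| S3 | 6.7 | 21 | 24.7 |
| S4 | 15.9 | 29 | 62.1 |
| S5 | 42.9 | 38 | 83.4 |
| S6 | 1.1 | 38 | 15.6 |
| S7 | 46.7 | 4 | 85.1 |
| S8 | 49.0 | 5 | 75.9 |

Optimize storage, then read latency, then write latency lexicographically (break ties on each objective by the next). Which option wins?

S6

First maximize storage: best is 38, kept {S1, S2, S5, S6}.
Then minimize read latency: best is 1.1, kept {S2, S6}.
Then minimize write latency: best is 15.6, kept {S6}.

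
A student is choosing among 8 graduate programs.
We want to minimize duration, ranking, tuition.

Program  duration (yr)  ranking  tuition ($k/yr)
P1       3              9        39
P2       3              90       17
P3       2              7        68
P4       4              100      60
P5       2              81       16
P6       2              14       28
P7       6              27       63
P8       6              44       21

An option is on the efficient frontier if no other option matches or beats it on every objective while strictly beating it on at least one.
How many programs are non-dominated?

5

P1: not dominated.
P2: dominated by P5 (duration 2≤3, ranking 81≤90, tuition 16≤17).
P3: not dominated (best ranking).
P4: dominated by P1 (duration 3≤4, ranking 9≤100, tuition 39≤60).
P5: not dominated (best tuition).
P6: not dominated.
P7: dominated by P1 (duration 3≤6, ranking 9≤27, tuition 39≤63).
P8: not dominated.
Pareto-optimal: P1, P3, P5, P6, P8 → 5.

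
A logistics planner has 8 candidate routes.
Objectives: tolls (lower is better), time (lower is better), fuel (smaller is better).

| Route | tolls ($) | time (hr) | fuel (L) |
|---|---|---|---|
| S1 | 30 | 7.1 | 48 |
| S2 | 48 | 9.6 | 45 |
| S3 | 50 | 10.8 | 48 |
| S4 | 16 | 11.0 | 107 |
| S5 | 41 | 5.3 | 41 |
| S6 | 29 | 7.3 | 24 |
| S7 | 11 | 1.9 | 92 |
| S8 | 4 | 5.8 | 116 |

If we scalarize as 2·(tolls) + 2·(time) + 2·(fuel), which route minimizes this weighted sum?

S1: 2·30 + 2·7.1 + 2·48 = 170.2
S2: 2·48 + 2·9.6 + 2·45 = 205.2
S3: 2·50 + 2·10.8 + 2·48 = 217.6
S4: 2·16 + 2·11.0 + 2·107 = 268.0
S5: 2·41 + 2·5.3 + 2·41 = 174.6
S6: 2·29 + 2·7.3 + 2·24 = 120.6
S7: 2·11 + 2·1.9 + 2·92 = 209.8
S8: 2·4 + 2·5.8 + 2·116 = 251.6
Lowest: S6 at 120.6.

S6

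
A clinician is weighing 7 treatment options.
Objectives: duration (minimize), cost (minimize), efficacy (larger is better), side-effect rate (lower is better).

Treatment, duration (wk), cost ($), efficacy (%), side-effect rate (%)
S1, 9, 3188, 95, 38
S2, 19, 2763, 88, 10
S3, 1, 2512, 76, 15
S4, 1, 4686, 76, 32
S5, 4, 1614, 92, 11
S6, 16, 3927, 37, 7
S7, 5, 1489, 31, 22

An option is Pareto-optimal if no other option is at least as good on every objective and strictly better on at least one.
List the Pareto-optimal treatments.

S1, S2, S3, S5, S6, S7

S1: not dominated (best efficacy).
S2: not dominated.
S3: not dominated.
S4: dominated by S3 (duration 1≤1, cost 2512≤4686, efficacy 76≥76, side-effect rate 15≤32).
S5: not dominated.
S6: not dominated (best side-effect rate).
S7: not dominated (best cost).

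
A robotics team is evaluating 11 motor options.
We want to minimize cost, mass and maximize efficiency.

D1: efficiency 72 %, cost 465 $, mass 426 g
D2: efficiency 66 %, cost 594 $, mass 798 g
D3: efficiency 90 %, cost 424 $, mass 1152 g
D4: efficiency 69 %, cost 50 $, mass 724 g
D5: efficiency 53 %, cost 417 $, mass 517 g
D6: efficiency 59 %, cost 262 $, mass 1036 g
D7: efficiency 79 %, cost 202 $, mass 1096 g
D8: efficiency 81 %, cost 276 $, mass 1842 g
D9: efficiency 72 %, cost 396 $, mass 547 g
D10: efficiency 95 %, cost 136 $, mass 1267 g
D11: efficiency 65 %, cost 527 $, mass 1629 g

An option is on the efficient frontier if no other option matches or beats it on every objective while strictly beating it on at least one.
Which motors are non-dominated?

D1: not dominated (best mass).
D2: dominated by D1 (efficiency 72≥66, cost 465≤594, mass 426≤798).
D3: not dominated.
D4: not dominated (best cost).
D5: not dominated.
D6: dominated by D4 (efficiency 69≥59, cost 50≤262, mass 724≤1036).
D7: not dominated.
D8: dominated by D10 (efficiency 95≥81, cost 136≤276, mass 1267≤1842).
D9: not dominated.
D10: not dominated (best efficiency).
D11: dominated by D1 (efficiency 72≥65, cost 465≤527, mass 426≤1629).

D1, D3, D4, D5, D7, D9, D10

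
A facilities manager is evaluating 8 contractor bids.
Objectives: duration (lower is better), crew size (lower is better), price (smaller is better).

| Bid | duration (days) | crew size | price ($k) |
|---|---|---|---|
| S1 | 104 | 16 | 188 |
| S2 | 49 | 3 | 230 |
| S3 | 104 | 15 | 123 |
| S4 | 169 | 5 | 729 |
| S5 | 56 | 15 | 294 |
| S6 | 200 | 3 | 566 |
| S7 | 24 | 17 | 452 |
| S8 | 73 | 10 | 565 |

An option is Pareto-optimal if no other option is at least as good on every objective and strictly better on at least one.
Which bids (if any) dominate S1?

S3: duration 104≤104, crew size 15≤16, price 123≤188 — dominates S1.
Others (S2, S4, S5, S6, S7, S8) are each worse than S1 on at least one objective.

S3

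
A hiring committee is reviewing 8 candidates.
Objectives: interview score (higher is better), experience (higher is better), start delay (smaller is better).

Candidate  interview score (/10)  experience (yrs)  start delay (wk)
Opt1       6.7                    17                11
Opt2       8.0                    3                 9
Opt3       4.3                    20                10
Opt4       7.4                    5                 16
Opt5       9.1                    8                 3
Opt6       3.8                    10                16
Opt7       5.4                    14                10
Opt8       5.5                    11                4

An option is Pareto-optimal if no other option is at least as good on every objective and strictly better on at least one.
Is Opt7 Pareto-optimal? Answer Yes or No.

Opt1: worse on start delay (11 vs 10).
Opt2: worse on experience (3 vs 14).
Opt3: worse on interview score (4.3 vs 5.4).
Opt4: worse on experience (5 vs 14).
Opt5: worse on experience (8 vs 14).
Opt6: worse on interview score (3.8 vs 5.4).
Opt8: worse on experience (11 vs 14).
No option is at least as good as Opt7 on every objective and strictly better on one.

Yes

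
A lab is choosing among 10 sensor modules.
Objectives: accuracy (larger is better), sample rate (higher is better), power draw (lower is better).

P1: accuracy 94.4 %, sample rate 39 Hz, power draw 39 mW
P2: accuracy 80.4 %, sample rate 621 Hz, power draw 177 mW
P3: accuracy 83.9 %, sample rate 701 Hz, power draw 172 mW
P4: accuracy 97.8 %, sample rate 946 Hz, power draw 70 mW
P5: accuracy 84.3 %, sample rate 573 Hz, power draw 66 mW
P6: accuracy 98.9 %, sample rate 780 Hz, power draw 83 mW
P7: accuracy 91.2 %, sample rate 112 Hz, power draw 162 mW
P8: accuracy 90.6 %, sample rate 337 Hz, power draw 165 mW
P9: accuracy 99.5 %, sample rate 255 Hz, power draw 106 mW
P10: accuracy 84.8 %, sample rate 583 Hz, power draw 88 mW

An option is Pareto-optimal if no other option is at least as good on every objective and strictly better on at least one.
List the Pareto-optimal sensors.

P1: not dominated (best power draw).
P2: dominated by P3 (accuracy 83.9≥80.4, sample rate 701≥621, power draw 172≤177).
P3: dominated by P4 (accuracy 97.8≥83.9, sample rate 946≥701, power draw 70≤172).
P4: not dominated (best sample rate).
P5: not dominated.
P6: not dominated.
P7: dominated by P4 (accuracy 97.8≥91.2, sample rate 946≥112, power draw 70≤162).
P8: dominated by P4 (accuracy 97.8≥90.6, sample rate 946≥337, power draw 70≤165).
P9: not dominated (best accuracy).
P10: dominated by P4 (accuracy 97.8≥84.8, sample rate 946≥583, power draw 70≤88).

P1, P4, P5, P6, P9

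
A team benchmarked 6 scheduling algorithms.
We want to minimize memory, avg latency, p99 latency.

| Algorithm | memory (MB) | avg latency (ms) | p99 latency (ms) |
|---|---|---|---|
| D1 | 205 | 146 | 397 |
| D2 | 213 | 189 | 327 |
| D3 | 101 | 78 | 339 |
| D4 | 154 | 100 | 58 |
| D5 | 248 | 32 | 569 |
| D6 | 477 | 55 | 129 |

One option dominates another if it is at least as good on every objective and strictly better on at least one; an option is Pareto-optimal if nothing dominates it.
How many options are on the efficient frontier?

4

D1: dominated by D3 (memory 101≤205, avg latency 78≤146, p99 latency 339≤397).
D2: dominated by D4 (memory 154≤213, avg latency 100≤189, p99 latency 58≤327).
D3: not dominated (best memory).
D4: not dominated (best p99 latency).
D5: not dominated (best avg latency).
D6: not dominated.
Pareto-optimal: D3, D4, D5, D6 → 4.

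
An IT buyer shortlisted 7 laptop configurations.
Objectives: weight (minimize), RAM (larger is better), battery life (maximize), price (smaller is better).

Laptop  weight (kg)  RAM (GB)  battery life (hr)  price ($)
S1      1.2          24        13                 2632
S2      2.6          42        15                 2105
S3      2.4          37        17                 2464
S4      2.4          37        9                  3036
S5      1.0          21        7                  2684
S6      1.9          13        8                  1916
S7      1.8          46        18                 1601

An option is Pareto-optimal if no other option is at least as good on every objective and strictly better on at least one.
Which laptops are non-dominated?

S1: not dominated.
S2: dominated by S7 (weight 1.8≤2.6, RAM 46≥42, battery life 18≥15, price 1601≤2105).
S3: dominated by S7 (weight 1.8≤2.4, RAM 46≥37, battery life 18≥17, price 1601≤2464).
S4: dominated by S3 (weight 2.4≤2.4, RAM 37≥37, battery life 17≥9, price 2464≤3036).
S5: not dominated (best weight).
S6: dominated by S7 (weight 1.8≤1.9, RAM 46≥13, battery life 18≥8, price 1601≤1916).
S7: not dominated (best RAM).

S1, S5, S7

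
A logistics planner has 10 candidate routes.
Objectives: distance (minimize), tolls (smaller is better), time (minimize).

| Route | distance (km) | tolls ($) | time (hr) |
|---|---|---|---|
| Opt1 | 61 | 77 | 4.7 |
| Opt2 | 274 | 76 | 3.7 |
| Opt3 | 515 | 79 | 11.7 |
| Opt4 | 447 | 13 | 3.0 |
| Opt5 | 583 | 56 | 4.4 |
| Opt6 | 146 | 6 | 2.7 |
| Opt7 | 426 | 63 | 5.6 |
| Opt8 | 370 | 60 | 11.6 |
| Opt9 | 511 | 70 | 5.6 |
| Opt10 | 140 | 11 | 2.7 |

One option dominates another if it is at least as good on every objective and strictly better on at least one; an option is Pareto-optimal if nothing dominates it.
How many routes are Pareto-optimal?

Opt1: not dominated (best distance).
Opt2: dominated by Opt6 (distance 146≤274, tolls 6≤76, time 2.7≤3.7).
Opt3: dominated by Opt1 (distance 61≤515, tolls 77≤79, time 4.7≤11.7).
Opt4: dominated by Opt6 (distance 146≤447, tolls 6≤13, time 2.7≤3.0).
Opt5: dominated by Opt4 (distance 447≤583, tolls 13≤56, time 3.0≤4.4).
Opt6: not dominated (best tolls).
Opt7: dominated by Opt6 (distance 146≤426, tolls 6≤63, time 2.7≤5.6).
Opt8: dominated by Opt6 (distance 146≤370, tolls 6≤60, time 2.7≤11.6).
Opt9: dominated by Opt4 (distance 447≤511, tolls 13≤70, time 3.0≤5.6).
Opt10: not dominated.
Pareto-optimal: Opt1, Opt6, Opt10 → 3.

3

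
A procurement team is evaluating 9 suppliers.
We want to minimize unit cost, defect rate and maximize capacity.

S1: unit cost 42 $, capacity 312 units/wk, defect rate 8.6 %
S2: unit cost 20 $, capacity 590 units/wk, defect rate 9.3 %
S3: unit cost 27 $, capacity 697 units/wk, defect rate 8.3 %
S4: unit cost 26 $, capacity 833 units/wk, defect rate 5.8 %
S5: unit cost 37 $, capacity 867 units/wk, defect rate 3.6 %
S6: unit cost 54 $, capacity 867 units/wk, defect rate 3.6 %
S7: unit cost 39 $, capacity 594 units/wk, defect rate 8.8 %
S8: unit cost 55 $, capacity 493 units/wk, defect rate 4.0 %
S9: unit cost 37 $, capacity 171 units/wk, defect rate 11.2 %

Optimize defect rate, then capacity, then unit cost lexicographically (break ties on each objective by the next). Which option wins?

First minimize defect rate: best is 3.6, kept {S5, S6}.
Then maximize capacity: best is 867, kept {S5, S6}.
Then minimize unit cost: best is 37, kept {S5}.

S5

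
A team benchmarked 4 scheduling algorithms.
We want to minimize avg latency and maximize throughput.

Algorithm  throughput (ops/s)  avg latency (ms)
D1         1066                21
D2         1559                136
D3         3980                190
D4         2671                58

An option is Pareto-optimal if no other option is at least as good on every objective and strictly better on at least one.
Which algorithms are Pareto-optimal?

D1: not dominated (best avg latency).
D2: dominated by D4 (throughput 2671≥1559, avg latency 58≤136).
D3: not dominated (best throughput).
D4: not dominated.

D1, D3, D4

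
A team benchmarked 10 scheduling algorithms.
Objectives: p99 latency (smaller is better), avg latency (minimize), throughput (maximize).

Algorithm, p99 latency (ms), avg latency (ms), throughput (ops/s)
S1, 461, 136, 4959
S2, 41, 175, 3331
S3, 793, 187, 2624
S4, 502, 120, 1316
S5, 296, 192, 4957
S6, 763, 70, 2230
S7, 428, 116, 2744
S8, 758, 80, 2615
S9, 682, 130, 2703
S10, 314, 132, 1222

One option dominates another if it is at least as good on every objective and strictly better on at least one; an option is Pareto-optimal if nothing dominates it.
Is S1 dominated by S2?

S2 vs S1: S2 is worse on avg latency (175 vs 136), so it does not dominate S1.

No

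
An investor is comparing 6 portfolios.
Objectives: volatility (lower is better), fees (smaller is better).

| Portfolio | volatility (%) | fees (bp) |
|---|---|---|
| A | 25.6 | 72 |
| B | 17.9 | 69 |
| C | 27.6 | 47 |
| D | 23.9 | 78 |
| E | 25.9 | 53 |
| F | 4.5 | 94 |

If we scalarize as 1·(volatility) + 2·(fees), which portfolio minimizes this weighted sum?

C

A: 1·25.6 + 2·72 = 169.6
B: 1·17.9 + 2·69 = 155.9
C: 1·27.6 + 2·47 = 121.6
D: 1·23.9 + 2·78 = 179.9
E: 1·25.9 + 2·53 = 131.9
F: 1·4.5 + 2·94 = 192.5
Lowest: C at 121.6.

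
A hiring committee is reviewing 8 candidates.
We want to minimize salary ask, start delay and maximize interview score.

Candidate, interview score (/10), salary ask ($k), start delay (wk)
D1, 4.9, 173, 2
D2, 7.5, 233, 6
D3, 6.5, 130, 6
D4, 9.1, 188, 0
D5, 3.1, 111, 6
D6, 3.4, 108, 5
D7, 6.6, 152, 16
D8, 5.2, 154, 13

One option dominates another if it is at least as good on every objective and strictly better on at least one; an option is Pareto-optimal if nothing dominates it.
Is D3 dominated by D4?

D4 vs D3: D4 is worse on salary ask (188 vs 130), so it does not dominate D3.

No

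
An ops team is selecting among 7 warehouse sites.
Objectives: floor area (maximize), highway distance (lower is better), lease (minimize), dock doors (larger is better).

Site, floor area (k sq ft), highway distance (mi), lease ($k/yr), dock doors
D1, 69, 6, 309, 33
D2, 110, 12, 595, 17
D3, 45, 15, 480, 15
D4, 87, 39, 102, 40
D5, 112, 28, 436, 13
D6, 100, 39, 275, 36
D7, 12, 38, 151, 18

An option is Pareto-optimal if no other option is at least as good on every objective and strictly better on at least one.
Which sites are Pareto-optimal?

D1: not dominated (best highway distance).
D2: not dominated.
D3: dominated by D1 (floor area 69≥45, highway distance 6≤15, lease 309≤480, dock doors 33≥15).
D4: not dominated (best lease).
D5: not dominated (best floor area).
D6: not dominated.
D7: not dominated.

D1, D2, D4, D5, D6, D7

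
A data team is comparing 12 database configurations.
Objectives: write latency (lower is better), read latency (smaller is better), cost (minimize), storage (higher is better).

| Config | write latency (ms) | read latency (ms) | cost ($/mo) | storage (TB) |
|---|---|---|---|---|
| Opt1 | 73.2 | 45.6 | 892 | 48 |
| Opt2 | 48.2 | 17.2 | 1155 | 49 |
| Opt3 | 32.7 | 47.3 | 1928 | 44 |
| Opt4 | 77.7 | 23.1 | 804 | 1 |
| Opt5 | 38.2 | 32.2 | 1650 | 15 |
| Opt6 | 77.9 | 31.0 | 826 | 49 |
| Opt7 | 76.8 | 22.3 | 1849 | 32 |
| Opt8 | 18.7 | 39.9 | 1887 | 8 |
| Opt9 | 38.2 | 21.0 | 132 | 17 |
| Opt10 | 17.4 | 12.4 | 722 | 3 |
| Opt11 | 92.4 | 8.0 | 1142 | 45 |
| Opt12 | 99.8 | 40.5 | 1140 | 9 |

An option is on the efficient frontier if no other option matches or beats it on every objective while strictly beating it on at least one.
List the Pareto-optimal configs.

Opt1: not dominated.
Opt2: not dominated.
Opt3: not dominated.
Opt4: dominated by Opt9 (write latency 38.2≤77.7, read latency 21.0≤23.1, cost 132≤804, storage 17≥1).
Opt5: dominated by Opt9 (write latency 38.2≤38.2, read latency 21.0≤32.2, cost 132≤1650, storage 17≥15).
Opt6: not dominated.
Opt7: dominated by Opt2 (write latency 48.2≤76.8, read latency 17.2≤22.3, cost 1155≤1849, storage 49≥32).
Opt8: not dominated.
Opt9: not dominated (best cost).
Opt10: not dominated (best write latency).
Opt11: not dominated (best read latency).
Opt12: dominated by Opt6 (write latency 77.9≤99.8, read latency 31.0≤40.5, cost 826≤1140, storage 49≥9).

Opt1, Opt2, Opt3, Opt6, Opt8, Opt9, Opt10, Opt11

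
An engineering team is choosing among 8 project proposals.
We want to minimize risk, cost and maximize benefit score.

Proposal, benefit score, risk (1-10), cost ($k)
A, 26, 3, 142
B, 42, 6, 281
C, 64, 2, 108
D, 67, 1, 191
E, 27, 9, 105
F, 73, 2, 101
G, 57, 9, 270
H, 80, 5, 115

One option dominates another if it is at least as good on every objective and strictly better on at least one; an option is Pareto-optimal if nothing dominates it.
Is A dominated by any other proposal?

C vs A: benefit score 64≥26, risk 2≤3, cost 108≤142 — C is at least as good on every objective and strictly better on at least one, so C dominates A.

Yes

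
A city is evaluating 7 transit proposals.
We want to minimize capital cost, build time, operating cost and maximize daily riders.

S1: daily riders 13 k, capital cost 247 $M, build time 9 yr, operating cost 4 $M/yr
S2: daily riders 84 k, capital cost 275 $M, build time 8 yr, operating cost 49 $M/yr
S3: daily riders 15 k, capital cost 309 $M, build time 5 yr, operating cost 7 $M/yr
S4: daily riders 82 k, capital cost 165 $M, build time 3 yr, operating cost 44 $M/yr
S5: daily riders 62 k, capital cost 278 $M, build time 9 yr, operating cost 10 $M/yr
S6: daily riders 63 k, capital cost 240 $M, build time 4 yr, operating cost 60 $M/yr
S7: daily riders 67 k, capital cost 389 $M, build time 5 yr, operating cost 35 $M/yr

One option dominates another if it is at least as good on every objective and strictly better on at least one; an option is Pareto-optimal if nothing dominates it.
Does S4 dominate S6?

S4 vs S6: daily riders 82≥63, capital cost 165≤240, build time 3≤4, operating cost 44≤60 — S4 is at least as good on every objective with at least one strict improvement.

Yes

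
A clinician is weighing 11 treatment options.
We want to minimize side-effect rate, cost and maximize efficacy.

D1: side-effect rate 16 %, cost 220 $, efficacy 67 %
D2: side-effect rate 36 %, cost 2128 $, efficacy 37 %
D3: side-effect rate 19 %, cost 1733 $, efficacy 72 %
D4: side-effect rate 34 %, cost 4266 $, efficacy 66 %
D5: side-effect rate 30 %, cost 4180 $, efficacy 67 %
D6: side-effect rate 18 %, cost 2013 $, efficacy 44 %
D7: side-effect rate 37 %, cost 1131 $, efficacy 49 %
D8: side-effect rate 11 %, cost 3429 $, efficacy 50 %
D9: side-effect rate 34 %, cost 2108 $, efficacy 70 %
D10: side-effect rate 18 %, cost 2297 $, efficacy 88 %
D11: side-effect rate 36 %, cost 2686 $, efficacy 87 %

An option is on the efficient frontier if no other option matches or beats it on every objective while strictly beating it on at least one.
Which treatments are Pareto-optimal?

D1, D3, D8, D10

D1: not dominated (best cost).
D2: dominated by D1 (side-effect rate 16≤36, cost 220≤2128, efficacy 67≥37).
D3: not dominated.
D4: dominated by D1 (side-effect rate 16≤34, cost 220≤4266, efficacy 67≥66).
D5: dominated by D1 (side-effect rate 16≤30, cost 220≤4180, efficacy 67≥67).
D6: dominated by D1 (side-effect rate 16≤18, cost 220≤2013, efficacy 67≥44).
D7: dominated by D1 (side-effect rate 16≤37, cost 220≤1131, efficacy 67≥49).
D8: not dominated (best side-effect rate).
D9: dominated by D3 (side-effect rate 19≤34, cost 1733≤2108, efficacy 72≥70).
D10: not dominated (best efficacy).
D11: dominated by D10 (side-effect rate 18≤36, cost 2297≤2686, efficacy 88≥87).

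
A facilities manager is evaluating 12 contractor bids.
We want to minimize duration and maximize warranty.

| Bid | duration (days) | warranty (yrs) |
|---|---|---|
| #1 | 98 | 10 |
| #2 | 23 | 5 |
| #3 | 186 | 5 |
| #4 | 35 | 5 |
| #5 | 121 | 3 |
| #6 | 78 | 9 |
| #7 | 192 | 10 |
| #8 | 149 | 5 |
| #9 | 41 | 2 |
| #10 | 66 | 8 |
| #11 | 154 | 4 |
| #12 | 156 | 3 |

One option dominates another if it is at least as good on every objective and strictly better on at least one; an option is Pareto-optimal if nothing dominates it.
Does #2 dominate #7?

#2 vs #7: #2 is worse on warranty (5 vs 10), so it does not dominate #7.

No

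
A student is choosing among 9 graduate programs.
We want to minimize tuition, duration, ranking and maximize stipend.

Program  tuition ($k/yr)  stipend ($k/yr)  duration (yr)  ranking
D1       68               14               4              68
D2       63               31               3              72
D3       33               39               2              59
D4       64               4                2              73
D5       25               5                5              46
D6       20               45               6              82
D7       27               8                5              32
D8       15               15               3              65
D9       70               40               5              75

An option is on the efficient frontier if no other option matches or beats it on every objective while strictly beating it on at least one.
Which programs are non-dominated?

D3, D5, D6, D7, D8, D9

D1: dominated by D3 (tuition 33≤68, stipend 39≥14, duration 2≤4, ranking 59≤68).
D2: dominated by D3 (tuition 33≤63, stipend 39≥31, duration 2≤3, ranking 59≤72).
D3: not dominated.
D4: dominated by D3 (tuition 33≤64, stipend 39≥4, duration 2≤2, ranking 59≤73).
D5: not dominated.
D6: not dominated (best stipend).
D7: not dominated (best ranking).
D8: not dominated (best tuition).
D9: not dominated.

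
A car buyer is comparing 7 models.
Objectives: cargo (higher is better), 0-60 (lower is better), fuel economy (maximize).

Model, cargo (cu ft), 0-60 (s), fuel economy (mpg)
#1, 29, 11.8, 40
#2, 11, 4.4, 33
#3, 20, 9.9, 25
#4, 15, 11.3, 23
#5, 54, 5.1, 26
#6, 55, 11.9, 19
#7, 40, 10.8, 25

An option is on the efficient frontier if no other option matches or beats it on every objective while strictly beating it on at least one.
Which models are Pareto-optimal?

#1: not dominated (best fuel economy).
#2: not dominated (best 0-60).
#3: dominated by #5 (cargo 54≥20, 0-60 5.1≤9.9, fuel economy 26≥25).
#4: dominated by #3 (cargo 20≥15, 0-60 9.9≤11.3, fuel economy 25≥23).
#5: not dominated.
#6: not dominated (best cargo).
#7: dominated by #5 (cargo 54≥40, 0-60 5.1≤10.8, fuel economy 26≥25).

#1, #2, #5, #6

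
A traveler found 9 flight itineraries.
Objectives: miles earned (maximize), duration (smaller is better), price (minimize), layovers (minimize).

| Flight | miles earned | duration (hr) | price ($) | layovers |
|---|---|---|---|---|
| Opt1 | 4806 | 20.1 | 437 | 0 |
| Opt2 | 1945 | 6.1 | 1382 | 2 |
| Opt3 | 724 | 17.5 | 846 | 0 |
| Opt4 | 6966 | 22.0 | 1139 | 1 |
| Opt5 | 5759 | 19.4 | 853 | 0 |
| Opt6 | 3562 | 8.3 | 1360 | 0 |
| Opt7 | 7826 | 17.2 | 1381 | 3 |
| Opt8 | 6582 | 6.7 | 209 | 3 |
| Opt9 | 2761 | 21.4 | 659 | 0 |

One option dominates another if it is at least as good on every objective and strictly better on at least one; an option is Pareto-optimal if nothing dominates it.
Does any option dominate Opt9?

Yes

Opt1 vs Opt9: miles earned 4806≥2761, duration 20.1≤21.4, price 437≤659, layovers 0≤0 — Opt1 is at least as good on every objective and strictly better on at least one, so Opt1 dominates Opt9.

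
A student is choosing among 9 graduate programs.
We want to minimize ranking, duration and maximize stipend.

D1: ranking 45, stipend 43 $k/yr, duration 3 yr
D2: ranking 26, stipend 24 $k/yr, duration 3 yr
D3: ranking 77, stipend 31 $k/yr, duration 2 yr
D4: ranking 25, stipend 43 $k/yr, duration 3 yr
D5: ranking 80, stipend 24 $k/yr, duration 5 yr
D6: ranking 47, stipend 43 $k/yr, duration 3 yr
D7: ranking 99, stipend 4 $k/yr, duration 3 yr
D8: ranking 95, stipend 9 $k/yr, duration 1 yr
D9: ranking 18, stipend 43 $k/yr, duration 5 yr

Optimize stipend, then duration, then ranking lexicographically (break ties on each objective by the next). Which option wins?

D4

First maximize stipend: best is 43, kept {D1, D4, D6, D9}.
Then minimize duration: best is 3, kept {D1, D4, D6}.
Then minimize ranking: best is 25, kept {D4}.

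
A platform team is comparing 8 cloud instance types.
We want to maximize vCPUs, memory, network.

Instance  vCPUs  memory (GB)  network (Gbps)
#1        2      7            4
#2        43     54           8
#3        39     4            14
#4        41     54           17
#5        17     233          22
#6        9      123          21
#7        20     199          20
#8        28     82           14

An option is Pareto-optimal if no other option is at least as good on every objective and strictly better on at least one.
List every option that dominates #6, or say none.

#5

#5: vCPUs 17≥9, memory 233≥123, network 22≥21 — dominates #6.
Others (#1, #2, #3, #4, #7, #8) are each worse than #6 on at least one objective.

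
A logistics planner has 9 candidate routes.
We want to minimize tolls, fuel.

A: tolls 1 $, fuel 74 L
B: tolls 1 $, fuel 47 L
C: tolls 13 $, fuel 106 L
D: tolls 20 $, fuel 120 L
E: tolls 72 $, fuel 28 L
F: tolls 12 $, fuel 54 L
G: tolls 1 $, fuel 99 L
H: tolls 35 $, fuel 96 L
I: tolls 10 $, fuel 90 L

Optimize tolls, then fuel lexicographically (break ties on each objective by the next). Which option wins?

B

First minimize tolls: best is 1, kept {A, B, G}.
Then minimize fuel: best is 47, kept {B}.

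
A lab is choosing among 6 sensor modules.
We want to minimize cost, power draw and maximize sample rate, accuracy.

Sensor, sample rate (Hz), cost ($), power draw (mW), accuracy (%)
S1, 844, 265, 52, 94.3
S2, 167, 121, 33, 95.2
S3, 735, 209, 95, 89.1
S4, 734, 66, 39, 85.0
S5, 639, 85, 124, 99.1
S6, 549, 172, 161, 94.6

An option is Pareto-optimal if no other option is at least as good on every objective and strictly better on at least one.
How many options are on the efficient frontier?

5

S1: not dominated (best sample rate).
S2: not dominated (best power draw).
S3: not dominated.
S4: not dominated (best cost).
S5: not dominated (best accuracy).
S6: dominated by S5 (sample rate 639≥549, cost 85≤172, power draw 124≤161, accuracy 99.1≥94.6).
Pareto-optimal: S1, S2, S3, S4, S5 → 5.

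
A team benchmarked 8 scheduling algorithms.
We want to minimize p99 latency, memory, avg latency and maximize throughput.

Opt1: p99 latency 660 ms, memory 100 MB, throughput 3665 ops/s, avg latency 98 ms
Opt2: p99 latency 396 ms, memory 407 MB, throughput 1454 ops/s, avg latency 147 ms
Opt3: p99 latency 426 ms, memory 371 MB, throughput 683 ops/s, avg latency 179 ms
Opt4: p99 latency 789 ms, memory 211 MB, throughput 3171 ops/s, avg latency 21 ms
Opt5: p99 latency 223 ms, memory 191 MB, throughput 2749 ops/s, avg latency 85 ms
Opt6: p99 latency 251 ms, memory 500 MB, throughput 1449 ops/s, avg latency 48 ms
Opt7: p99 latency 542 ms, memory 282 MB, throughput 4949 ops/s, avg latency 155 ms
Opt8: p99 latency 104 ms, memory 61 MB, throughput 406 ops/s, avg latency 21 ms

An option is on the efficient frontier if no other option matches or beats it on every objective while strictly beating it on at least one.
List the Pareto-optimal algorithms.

Opt1, Opt4, Opt5, Opt6, Opt7, Opt8

Opt1: not dominated.
Opt2: dominated by Opt5 (p99 latency 223≤396, memory 191≤407, throughput 2749≥1454, avg latency 85≤147).
Opt3: dominated by Opt5 (p99 latency 223≤426, memory 191≤371, throughput 2749≥683, avg latency 85≤179).
Opt4: not dominated.
Opt5: not dominated.
Opt6: not dominated.
Opt7: not dominated (best throughput).
Opt8: not dominated (best p99 latency).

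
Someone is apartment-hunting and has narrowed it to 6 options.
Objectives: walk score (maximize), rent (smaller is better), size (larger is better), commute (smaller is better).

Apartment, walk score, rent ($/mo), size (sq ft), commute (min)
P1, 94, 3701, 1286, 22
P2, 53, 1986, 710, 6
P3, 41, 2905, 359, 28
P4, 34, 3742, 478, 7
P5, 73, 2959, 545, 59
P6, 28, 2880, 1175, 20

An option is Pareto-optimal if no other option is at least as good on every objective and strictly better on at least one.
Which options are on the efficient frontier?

P1, P2, P5, P6

P1: not dominated (best walk score).
P2: not dominated (best rent).
P3: dominated by P2 (walk score 53≥41, rent 1986≤2905, size 710≥359, commute 6≤28).
P4: dominated by P2 (walk score 53≥34, rent 1986≤3742, size 710≥478, commute 6≤7).
P5: not dominated.
P6: not dominated.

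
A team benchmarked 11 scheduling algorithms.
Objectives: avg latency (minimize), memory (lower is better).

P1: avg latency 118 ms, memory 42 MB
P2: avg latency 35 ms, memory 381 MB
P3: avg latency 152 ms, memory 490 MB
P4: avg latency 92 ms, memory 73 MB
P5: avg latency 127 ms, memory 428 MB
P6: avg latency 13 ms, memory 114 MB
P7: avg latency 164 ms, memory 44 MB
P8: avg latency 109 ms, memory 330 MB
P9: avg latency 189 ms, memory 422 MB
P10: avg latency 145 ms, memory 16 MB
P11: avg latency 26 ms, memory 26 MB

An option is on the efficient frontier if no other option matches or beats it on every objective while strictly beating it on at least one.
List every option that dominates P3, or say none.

P1, P2, P4, P5, P6, P8, P10, P11

P1: avg latency 118≤152, memory 42≤490 — dominates P3.
P2: avg latency 35≤152, memory 381≤490 — dominates P3.
P4: avg latency 92≤152, memory 73≤490 — dominates P3.
P5: avg latency 127≤152, memory 428≤490 — dominates P3.
P6: avg latency 13≤152, memory 114≤490 — dominates P3.
P8: avg latency 109≤152, memory 330≤490 — dominates P3.
P10: avg latency 145≤152, memory 16≤490 — dominates P3.
P11: avg latency 26≤152, memory 26≤490 — dominates P3.
Others (P7, P9) are each worse than P3 on at least one objective.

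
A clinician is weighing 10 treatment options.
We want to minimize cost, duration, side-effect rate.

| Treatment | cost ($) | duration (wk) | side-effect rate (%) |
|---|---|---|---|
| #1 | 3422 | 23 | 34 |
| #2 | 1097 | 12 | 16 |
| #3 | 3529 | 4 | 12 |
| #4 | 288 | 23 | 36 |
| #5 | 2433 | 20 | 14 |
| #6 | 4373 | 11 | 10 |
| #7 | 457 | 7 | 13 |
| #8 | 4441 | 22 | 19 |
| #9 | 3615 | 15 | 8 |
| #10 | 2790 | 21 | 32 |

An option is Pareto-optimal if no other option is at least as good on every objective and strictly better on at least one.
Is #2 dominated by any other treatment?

Yes

#7 vs #2: cost 457≤1097, duration 7≤12, side-effect rate 13≤16 — #7 is at least as good on every objective and strictly better on at least one, so #7 dominates #2.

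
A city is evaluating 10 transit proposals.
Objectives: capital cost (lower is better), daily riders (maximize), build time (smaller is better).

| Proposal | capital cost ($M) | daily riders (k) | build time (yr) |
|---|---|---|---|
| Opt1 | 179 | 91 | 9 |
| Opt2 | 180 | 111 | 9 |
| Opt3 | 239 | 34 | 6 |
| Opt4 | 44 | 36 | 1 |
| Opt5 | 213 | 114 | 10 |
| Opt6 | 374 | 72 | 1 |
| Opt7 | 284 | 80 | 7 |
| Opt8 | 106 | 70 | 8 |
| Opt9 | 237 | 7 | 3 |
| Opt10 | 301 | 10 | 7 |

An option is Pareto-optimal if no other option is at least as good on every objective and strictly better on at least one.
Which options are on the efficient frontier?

Opt1, Opt2, Opt4, Opt5, Opt6, Opt7, Opt8

Opt1: not dominated.
Opt2: not dominated.
Opt3: dominated by Opt4 (capital cost 44≤239, daily riders 36≥34, build time 1≤6).
Opt4: not dominated (best capital cost).
Opt5: not dominated (best daily riders).
Opt6: not dominated.
Opt7: not dominated.
Opt8: not dominated.
Opt9: dominated by Opt4 (capital cost 44≤237, daily riders 36≥7, build time 1≤3).
Opt10: dominated by Opt3 (capital cost 239≤301, daily riders 34≥10, build time 6≤7).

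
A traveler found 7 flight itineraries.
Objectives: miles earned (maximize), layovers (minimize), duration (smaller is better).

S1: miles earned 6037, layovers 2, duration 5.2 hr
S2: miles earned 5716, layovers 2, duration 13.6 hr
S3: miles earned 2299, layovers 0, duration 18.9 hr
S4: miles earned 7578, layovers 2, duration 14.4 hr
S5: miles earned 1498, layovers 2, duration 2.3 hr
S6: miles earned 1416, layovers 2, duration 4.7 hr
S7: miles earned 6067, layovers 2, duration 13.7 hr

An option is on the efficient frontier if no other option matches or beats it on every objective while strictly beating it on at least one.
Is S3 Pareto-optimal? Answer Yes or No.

Yes

S1: worse on layovers (2 vs 0).
S2: worse on layovers (2 vs 0).
S4: worse on layovers (2 vs 0).
S5: worse on miles earned (1498 vs 2299).
S6: worse on miles earned (1416 vs 2299).
S7: worse on layovers (2 vs 0).
No option is at least as good as S3 on every objective and strictly better on one.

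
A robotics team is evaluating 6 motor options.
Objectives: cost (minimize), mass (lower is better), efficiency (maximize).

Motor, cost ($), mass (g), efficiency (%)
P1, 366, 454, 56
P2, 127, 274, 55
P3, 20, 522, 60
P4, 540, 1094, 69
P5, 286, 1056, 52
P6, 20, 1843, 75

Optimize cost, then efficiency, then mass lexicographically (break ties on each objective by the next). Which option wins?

P6

First minimize cost: best is 20, kept {P3, P6}.
Then maximize efficiency: best is 75, kept {P6}.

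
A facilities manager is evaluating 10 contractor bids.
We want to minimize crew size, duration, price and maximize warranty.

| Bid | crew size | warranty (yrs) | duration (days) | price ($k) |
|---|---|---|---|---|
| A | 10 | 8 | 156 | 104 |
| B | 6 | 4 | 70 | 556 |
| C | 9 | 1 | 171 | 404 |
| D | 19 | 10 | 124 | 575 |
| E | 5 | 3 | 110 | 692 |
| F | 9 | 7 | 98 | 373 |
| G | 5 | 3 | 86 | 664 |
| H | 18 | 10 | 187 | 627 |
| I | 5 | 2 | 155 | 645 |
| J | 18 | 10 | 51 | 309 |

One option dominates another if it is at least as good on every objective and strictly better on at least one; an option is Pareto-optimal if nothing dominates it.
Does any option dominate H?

Yes

J vs H: crew size 18≤18, warranty 10≥10, duration 51≤187, price 309≤627 — J is at least as good on every objective and strictly better on at least one, so J dominates H.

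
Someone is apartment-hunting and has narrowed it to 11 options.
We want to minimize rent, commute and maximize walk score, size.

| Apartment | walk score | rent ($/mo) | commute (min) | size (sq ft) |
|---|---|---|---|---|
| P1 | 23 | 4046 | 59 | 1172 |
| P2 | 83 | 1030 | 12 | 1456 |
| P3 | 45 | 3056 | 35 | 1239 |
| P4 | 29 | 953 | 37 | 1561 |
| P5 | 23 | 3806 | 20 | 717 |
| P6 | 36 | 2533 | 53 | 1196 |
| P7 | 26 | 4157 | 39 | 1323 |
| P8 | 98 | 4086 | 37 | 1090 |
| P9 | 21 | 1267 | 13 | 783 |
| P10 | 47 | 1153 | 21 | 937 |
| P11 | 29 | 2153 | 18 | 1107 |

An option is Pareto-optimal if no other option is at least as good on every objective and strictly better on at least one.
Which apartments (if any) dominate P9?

P2

P2: walk score 83≥21, rent 1030≤1267, commute 12≤13, size 1456≥783 — dominates P9.
Others (P1, P3, P4, P5, P6, P7, P8, P10, P11) are each worse than P9 on at least one objective.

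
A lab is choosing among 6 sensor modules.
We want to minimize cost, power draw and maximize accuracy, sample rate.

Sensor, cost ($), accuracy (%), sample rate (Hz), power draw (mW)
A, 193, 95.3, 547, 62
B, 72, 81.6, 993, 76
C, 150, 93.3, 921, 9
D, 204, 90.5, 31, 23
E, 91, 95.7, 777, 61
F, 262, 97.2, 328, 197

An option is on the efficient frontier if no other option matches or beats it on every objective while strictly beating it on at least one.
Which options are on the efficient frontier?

A: dominated by E (cost 91≤193, accuracy 95.7≥95.3, sample rate 777≥547, power draw 61≤62).
B: not dominated (best cost).
C: not dominated (best power draw).
D: dominated by C (cost 150≤204, accuracy 93.3≥90.5, sample rate 921≥31, power draw 9≤23).
E: not dominated.
F: not dominated (best accuracy).

B, C, E, F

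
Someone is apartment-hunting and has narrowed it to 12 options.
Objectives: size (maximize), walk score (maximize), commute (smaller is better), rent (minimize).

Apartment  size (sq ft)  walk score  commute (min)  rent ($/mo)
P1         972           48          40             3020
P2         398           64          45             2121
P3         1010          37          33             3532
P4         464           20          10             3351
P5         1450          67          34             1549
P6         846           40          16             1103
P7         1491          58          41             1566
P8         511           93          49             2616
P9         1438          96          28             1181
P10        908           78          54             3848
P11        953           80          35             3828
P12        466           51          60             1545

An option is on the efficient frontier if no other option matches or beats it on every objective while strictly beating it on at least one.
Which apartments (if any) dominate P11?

P9

P9: size 1438≥953, walk score 96≥80, commute 28≤35, rent 1181≤3828 — dominates P11.
Others (P1, P2, P3, P4, P5, P6, P7, P8, P10, P12) are each worse than P11 on at least one objective.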